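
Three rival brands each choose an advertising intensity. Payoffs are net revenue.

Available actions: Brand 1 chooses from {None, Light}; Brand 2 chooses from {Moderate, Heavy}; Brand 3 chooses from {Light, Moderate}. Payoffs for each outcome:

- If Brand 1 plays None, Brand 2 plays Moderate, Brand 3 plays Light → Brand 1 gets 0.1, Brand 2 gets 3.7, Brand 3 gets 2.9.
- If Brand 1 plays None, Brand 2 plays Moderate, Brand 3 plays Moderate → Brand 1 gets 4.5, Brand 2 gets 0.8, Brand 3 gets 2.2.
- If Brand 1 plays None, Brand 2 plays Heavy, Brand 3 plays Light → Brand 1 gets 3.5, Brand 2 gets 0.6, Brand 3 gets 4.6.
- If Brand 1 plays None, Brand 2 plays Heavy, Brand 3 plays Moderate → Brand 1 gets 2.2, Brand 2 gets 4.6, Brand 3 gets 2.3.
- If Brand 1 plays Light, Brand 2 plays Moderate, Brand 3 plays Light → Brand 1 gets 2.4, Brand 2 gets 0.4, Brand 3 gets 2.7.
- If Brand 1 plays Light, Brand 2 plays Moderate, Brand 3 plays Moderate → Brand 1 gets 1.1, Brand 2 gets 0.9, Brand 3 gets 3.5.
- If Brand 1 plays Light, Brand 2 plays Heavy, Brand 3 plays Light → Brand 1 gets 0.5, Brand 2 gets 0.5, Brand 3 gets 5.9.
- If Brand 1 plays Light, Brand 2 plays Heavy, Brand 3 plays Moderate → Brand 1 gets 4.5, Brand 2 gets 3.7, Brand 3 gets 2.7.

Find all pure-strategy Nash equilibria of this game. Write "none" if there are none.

There is no pure-strategy Nash equilibrium.

Mark each player's best response to every combination of opponents' strategies; a profile where every player is best-responding is a pure Nash equilibrium.
Brand 1 against (Moderate, Light): payoffs 0.1, 2.4 → best response Light.
Brand 1 against (Moderate, Moderate): payoffs 4.5, 1.1 → best response None.
Brand 1 against (Heavy, Light): payoffs 3.5, 0.5 → best response None.
Brand 1 against (Heavy, Moderate): payoffs 2.2, 4.5 → best response Light.
Brand 2 against (None, Light): payoffs 3.7, 0.6 → best response Moderate.
Brand 2 against (None, Moderate): payoffs 0.8, 4.6 → best response Heavy.
Brand 2 against (Light, Light): payoffs 0.4, 0.5 → best response Heavy.
Brand 2 against (Light, Moderate): payoffs 0.9, 3.7 → best response Heavy.
Brand 3 against (None, Moderate): payoffs 2.9, 2.2 → best response Light.
Brand 3 against (None, Heavy): payoffs 4.6, 2.3 → best response Light.
Brand 3 against (Light, Moderate): payoffs 2.7, 3.5 → best response Moderate.
Brand 3 against (Light, Heavy): payoffs 5.9, 2.7 → best response Light.
No profile is a mutual best response for all players.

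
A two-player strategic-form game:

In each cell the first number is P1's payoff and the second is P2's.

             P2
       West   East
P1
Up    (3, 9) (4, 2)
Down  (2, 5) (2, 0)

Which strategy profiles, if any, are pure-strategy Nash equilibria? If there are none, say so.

For each player, find the best response to each opponent profile; mutual best responses are the pure NE.
P1 against West: payoffs 3, 2 → best response Up.
P1 against East: payoffs 4, 2 → best response Up.
P2 against Up: payoffs 9, 2 → best response West.
P2 against Down: payoffs 5, 0 → best response West.
Mutual best responses: (Up, West).

Pure NE: (Up, West)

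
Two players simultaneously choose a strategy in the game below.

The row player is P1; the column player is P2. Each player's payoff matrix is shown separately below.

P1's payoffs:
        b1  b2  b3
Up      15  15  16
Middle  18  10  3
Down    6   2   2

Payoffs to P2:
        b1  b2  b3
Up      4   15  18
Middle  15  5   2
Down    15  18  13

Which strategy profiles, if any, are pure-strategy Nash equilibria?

The pure Nash equilibria are (Up, b3); (Middle, b1).

P1 against b1: payoffs 15, 18, 6 → best response Middle.
P1 against b2: payoffs 15, 10, 2 → best response Up.
P1 against b3: payoffs 16, 3, 2 → best response Up.
P2 against Up: payoffs 4, 15, 18 → best response b3.
P2 against Middle: payoffs 15, 5, 2 → best response b1.
P2 against Down: payoffs 15, 18, 13 → best response b2.
Mutual best responses: (Up, b3); (Middle, b1).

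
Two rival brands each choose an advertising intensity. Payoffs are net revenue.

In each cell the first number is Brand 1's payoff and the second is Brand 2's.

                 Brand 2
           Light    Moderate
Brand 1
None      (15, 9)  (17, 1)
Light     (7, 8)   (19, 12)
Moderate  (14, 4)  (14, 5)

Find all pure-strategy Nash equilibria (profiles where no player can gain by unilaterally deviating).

The pure Nash equilibria are (None, Light); (Light, Moderate).

For each strategy profile, look for a profitable unilateral deviation.
(None, Light): Brand 1 gets 15, best alternative 14; Brand 2 gets 9, best alternative 1. No profitable deviation — NE.
(None, Moderate): Brand 1 can switch to Light (17 → 19). Not NE.
(Light, Light): Brand 1 can switch to None (7 → 15). Not NE.
(Light, Moderate): Brand 1 gets 19, best alternative 17; Brand 2 gets 12, best alternative 8. No profitable deviation — NE.
(Moderate, Light): Brand 1 can switch to None (14 → 15). Not NE.
(Moderate, Moderate): Brand 1 can switch to None (14 → 17). Not NE.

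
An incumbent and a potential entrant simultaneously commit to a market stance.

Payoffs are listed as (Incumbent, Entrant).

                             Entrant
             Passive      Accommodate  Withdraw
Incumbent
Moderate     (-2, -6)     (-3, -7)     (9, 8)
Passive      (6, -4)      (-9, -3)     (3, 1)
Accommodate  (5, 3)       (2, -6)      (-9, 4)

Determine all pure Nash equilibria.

Incumbent against Passive: payoffs -2, 6, 5 → best response Passive.
Incumbent against Accommodate: payoffs -3, -9, 2 → best response Accommodate.
Incumbent against Withdraw: payoffs 9, 3, -9 → best response Moderate.
Entrant against Moderate: payoffs -6, -7, 8 → best response Withdraw.
Entrant against Passive: payoffs -4, -3, 1 → best response Withdraw.
Entrant against Accommodate: payoffs 3, -6, 4 → best response Withdraw.
Mutual best responses: (Moderate, Withdraw).

(Moderate, Withdraw)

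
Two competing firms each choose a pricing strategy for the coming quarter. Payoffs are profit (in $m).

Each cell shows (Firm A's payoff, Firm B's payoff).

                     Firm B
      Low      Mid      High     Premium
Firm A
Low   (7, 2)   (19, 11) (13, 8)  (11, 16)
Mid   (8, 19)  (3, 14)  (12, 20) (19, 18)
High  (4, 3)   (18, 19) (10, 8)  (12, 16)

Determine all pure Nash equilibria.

Firm A against Low: payoffs 7, 8, 4 → best response Mid.
Firm A against Mid: payoffs 19, 3, 18 → best response Low.
Firm A against High: payoffs 13, 12, 10 → best response Low.
Firm A against Premium: payoffs 11, 19, 12 → best response Mid.
Firm B against Low: payoffs 2, 11, 8, 16 → best response Premium.
Firm B against Mid: payoffs 19, 14, 20, 18 → best response High.
Firm B against High: payoffs 3, 19, 8, 16 → best response Mid.
No profile is a mutual best response for all players.

none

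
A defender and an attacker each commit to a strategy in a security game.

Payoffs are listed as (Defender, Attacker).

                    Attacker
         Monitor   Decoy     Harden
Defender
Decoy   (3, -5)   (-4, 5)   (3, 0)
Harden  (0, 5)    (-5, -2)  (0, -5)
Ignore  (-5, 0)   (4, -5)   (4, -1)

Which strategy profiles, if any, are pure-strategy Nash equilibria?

Check each profile: it is a Nash equilibrium iff no player can strictly gain by switching unilaterally.
(Decoy, Monitor): Attacker can switch to Decoy (-5 → 5). Not NE.
(Decoy, Decoy): Defender can switch to Ignore (-4 → 4). Not NE.
(Decoy, Harden): Defender can switch to Ignore (3 → 4). Not NE.
(Harden, Monitor): Defender can switch to Decoy (0 → 3). Not NE.
(Harden, Decoy): Defender can switch to Decoy (-5 → -4). Not NE.
(Harden, Harden): Defender can switch to Decoy (0 → 3). Not NE.
(The remaining 3 profiles each have a profitable deviation by the same check.)

No pure-strategy Nash equilibrium.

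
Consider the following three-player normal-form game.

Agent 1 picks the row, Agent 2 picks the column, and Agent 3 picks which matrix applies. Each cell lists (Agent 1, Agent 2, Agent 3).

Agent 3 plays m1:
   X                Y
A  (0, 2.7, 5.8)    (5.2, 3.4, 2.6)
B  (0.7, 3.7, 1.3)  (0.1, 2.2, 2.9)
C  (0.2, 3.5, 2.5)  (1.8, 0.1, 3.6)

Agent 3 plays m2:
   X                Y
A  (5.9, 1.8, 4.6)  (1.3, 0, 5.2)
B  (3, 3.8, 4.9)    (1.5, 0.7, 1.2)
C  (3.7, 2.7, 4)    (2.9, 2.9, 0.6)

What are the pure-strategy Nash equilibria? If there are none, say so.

This game has no pure Nash equilibrium.

For each player, find the best response to each opponent profile; mutual best responses are the pure NE.
Agent 1 against (X, m1): payoffs 0, 0.7, 0.2 → best response B.
Agent 1 against (X, m2): payoffs 5.9, 3, 3.7 → best response A.
Agent 1 against (Y, m1): payoffs 5.2, 0.1, 1.8 → best response A.
Agent 1 against (Y, m2): payoffs 1.3, 1.5, 2.9 → best response C.
Agent 2 against (A, m1): payoffs 2.7, 3.4 → best response Y.
Agent 2 against (A, m2): payoffs 1.8, 0 → best response X.
Agent 2 against (B, m1): payoffs 3.7, 2.2 → best response X.
Agent 2 against (B, m2): payoffs 3.8, 0.7 → best response X.
Agent 2 against (C, m1): payoffs 3.5, 0.1 → best response X.
Agent 2 against (C, m2): payoffs 2.7, 2.9 → best response Y.
Agent 3 against (A, X): payoffs 5.8, 4.6 → best response m1.
Agent 3 against (A, Y): payoffs 2.6, 5.2 → best response m2.
Agent 3 against (B, X): payoffs 1.3, 4.9 → best response m2.
Agent 3 against (B, Y): payoffs 2.9, 1.2 → best response m1.
Agent 3 against (C, X): payoffs 2.5, 4 → best response m2.
Agent 3 against (C, Y): payoffs 3.6, 0.6 → best response m1.
No profile is a mutual best response for all players.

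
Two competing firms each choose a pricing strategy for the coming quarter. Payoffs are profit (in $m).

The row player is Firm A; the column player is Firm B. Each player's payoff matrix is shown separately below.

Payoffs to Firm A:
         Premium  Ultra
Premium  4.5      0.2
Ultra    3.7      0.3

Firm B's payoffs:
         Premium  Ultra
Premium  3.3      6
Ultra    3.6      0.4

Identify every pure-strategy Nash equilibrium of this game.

This game has no pure Nash equilibrium.

(Premium, Premium): Firm B can switch to Ultra (3.3 → 6). Not NE.
(Premium, Ultra): Firm A can switch to Ultra (0.2 → 0.3). Not NE.
(Ultra, Premium): Firm A can switch to Premium (3.7 → 4.5). Not NE.
(Ultra, Ultra): Firm B can switch to Premium (0.4 → 3.6). Not NE.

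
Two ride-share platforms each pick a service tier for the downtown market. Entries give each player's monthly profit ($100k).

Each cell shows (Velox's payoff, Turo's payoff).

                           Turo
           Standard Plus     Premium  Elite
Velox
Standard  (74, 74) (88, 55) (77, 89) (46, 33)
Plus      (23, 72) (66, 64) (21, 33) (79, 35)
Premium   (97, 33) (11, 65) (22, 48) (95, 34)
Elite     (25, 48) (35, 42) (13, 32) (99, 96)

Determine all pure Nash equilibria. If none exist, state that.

(Standard, Standard): Velox can switch to Premium (74 → 97). Not NE.
(Standard, Plus): Turo can switch to Standard (55 → 74). Not NE.
(Standard, Premium): Velox gets 77, best alternative 22; Turo gets 89, best alternative 74. No profitable deviation — NE.
(Standard, Elite): Velox can switch to Plus (46 → 79). Not NE.
(Plus, Standard): Velox can switch to Standard (23 → 74). Not NE.
(Plus, Plus): Velox can switch to Standard (66 → 88). Not NE.
(Plus, Premium): Velox can switch to Standard (21 → 77). Not NE.
(Plus, Elite): Velox can switch to Premium (79 → 95). Not NE.
(Premium, Standard): Turo can switch to Plus (33 → 65). Not NE.
(Elite, Elite): Velox gets 99, best alternative 95; Turo gets 96, best alternative 48. No profitable deviation — NE.
(The remaining 6 profiles each have a profitable deviation by the same check.)

The pure Nash equilibria are (Standard, Premium); (Elite, Elite).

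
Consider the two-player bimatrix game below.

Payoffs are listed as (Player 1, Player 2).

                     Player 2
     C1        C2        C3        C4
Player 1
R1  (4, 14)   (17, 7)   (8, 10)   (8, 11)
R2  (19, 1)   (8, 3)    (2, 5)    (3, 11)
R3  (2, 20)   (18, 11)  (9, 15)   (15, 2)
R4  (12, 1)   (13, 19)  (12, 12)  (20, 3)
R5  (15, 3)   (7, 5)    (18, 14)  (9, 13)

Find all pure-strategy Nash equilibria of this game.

Pure NE: (R5, C3)

(R1, C1): Player 1 can switch to R2 (4 → 19). Not NE.
(R1, C2): Player 1 can switch to R3 (17 → 18). Not NE.
(R1, C3): Player 1 can switch to R3 (8 → 9). Not NE.
(R1, C4): Player 1 can switch to R3 (8 → 15). Not NE.
(R2, C1): Player 2 can switch to C2 (1 → 3). Not NE.
(R2, C2): Player 1 can switch to R1 (8 → 17). Not NE.
(R2, C3): Player 1 can switch to R1 (2 → 8). Not NE.
(R2, C4): Player 1 can switch to R1 (3 → 8). Not NE.
(R3, C1): Player 1 can switch to R1 (2 → 4). Not NE.
(R3, C2): Player 2 can switch to C1 (11 → 20). Not NE.
(R3, C3): Player 1 can switch to R4 (9 → 12). Not NE.
(R3, C4): Player 1 can switch to R4 (15 → 20). Not NE.
(R5, C3): Player 1 gets 18, best alternative 12; Player 2 gets 14, best alternative 13. No profitable deviation — NE.
(The remaining 7 profiles each have a profitable deviation by the same check.)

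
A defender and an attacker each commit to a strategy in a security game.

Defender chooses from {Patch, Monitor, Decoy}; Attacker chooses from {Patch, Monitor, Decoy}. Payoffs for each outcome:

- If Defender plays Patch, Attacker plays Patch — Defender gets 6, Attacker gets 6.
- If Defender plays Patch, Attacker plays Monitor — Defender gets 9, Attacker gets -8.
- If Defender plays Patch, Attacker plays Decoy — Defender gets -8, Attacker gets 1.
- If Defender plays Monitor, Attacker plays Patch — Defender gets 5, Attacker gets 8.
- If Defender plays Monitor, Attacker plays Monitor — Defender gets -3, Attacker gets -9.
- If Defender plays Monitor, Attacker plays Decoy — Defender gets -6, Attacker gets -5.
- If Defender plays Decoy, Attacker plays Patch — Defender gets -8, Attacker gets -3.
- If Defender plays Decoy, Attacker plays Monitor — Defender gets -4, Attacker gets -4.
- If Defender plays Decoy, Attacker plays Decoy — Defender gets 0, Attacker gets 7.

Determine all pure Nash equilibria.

(Patch, Patch), (Decoy, Decoy)

Mark each player's best response to every combination of opponents' strategies; a profile where every player is best-responding is a pure Nash equilibrium.
Defender against Patch: payoffs 6, 5, -8 → best response Patch.
Defender against Monitor: payoffs 9, -3, -4 → best response Patch.
Defender against Decoy: payoffs -8, -6, 0 → best response Decoy.
Attacker against Patch: payoffs 6, -8, 1 → best response Patch.
Attacker against Monitor: payoffs 8, -9, -5 → best response Patch.
Attacker against Decoy: payoffs -3, -4, 7 → best response Decoy.
Mutual best responses: (Patch, Patch); (Decoy, Decoy).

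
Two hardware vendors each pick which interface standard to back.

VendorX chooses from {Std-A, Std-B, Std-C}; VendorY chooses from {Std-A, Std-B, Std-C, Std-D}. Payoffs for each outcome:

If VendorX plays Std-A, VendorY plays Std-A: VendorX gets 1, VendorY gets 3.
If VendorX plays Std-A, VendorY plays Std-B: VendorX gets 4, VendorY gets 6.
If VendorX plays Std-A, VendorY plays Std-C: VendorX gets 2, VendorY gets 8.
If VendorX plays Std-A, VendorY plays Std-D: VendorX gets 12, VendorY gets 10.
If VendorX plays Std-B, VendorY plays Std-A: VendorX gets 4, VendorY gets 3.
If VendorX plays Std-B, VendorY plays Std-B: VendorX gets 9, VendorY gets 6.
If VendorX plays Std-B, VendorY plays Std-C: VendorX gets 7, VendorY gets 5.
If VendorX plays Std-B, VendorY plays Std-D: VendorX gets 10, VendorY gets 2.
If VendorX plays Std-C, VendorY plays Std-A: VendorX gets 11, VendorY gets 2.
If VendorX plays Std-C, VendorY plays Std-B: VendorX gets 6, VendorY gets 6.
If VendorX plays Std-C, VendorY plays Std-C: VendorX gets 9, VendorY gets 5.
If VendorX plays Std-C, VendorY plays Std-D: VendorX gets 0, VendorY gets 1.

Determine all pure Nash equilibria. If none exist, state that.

The pure Nash equilibria are (Std-A, Std-D), (Std-B, Std-B).

VendorX against Std-A: payoffs 1, 4, 11 → best response Std-C.
VendorX against Std-B: payoffs 4, 9, 6 → best response Std-B.
VendorX against Std-C: payoffs 2, 7, 9 → best response Std-C.
VendorX against Std-D: payoffs 12, 10, 0 → best response Std-A.
VendorY against Std-A: payoffs 3, 6, 8, 10 → best response Std-D.
VendorY against Std-B: payoffs 3, 6, 5, 2 → best response Std-B.
VendorY against Std-C: payoffs 2, 6, 5, 1 → best response Std-B.
Mutual best responses: (Std-A, Std-D); (Std-B, Std-B).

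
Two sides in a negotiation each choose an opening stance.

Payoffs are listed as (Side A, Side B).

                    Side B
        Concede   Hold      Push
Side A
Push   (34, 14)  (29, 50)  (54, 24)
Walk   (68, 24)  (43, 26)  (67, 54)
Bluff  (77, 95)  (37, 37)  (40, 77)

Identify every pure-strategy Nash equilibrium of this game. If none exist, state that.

(Walk, Push), (Bluff, Concede)

Side A against Concede: payoffs 34, 68, 77 → best response Bluff.
Side A against Hold: payoffs 29, 43, 37 → best response Walk.
Side A against Push: payoffs 54, 67, 40 → best response Walk.
Side B against Push: payoffs 14, 50, 24 → best response Hold.
Side B against Walk: payoffs 24, 26, 54 → best response Push.
Side B against Bluff: payoffs 95, 37, 77 → best response Concede.
Mutual best responses: (Walk, Push); (Bluff, Concede).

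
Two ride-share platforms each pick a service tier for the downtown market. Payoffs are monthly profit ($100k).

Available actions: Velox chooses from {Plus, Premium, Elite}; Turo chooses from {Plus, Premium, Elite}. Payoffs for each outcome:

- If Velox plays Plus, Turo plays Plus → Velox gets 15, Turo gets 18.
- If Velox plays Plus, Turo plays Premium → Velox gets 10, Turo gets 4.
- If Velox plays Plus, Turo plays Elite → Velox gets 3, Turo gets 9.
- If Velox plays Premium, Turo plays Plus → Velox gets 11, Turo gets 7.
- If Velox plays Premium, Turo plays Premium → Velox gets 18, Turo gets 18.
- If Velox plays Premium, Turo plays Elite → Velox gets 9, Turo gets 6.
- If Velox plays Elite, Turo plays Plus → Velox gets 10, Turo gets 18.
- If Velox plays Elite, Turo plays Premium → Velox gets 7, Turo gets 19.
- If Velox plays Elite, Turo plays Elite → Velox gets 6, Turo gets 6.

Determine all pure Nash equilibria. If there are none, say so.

Velox against Plus: payoffs 15, 11, 10 → best response Plus.
Velox against Premium: payoffs 10, 18, 7 → best response Premium.
Velox against Elite: payoffs 3, 9, 6 → best response Premium.
Turo against Plus: payoffs 18, 4, 9 → best response Plus.
Turo against Premium: payoffs 7, 18, 6 → best response Premium.
Turo against Elite: payoffs 18, 19, 6 → best response Premium.
Mutual best responses: (Plus, Plus); (Premium, Premium).

Pure-strategy Nash equilibria: (Plus, Plus) and (Premium, Premium)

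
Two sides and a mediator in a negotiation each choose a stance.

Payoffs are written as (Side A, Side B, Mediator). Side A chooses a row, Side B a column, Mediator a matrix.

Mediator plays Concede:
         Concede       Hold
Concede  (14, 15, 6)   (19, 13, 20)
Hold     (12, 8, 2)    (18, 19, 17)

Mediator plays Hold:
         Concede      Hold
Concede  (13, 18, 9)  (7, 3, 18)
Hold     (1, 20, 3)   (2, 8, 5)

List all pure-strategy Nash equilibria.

Side A against (Concede, Concede): payoffs 14, 12 → best response Concede.
Side A against (Concede, Hold): payoffs 13, 1 → best response Concede.
Side A against (Hold, Concede): payoffs 19, 18 → best response Concede.
Side A against (Hold, Hold): payoffs 7, 2 → best response Concede.
Side B against (Concede, Concede): payoffs 15, 13 → best response Concede.
Side B against (Concede, Hold): payoffs 18, 3 → best response Concede.
Side B against (Hold, Concede): payoffs 8, 19 → best response Hold.
Side B against (Hold, Hold): payoffs 20, 8 → best response Concede.
Mediator against (Concede, Concede): payoffs 6, 9 → best response Hold.
Mediator against (Concede, Hold): payoffs 20, 18 → best response Concede.
Mediator against (Hold, Concede): payoffs 2, 3 → best response Hold.
Mediator against (Hold, Hold): payoffs 17, 5 → best response Concede.
Mutual best responses: (Concede, Concede, Hold).

The unique pure-strategy Nash equilibrium is (Concede, Concede, Hold).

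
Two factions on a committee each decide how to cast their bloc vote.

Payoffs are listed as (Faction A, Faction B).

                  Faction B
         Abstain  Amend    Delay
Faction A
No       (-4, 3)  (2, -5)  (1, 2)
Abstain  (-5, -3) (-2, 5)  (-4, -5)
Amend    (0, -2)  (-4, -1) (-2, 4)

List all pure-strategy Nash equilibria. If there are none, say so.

Faction A against Abstain: payoffs -4, -5, 0 → best response Amend.
Faction A against Amend: payoffs 2, -2, -4 → best response No.
Faction A against Delay: payoffs 1, -4, -2 → best response No.
Faction B against No: payoffs 3, -5, 2 → best response Abstain.
Faction B against Abstain: payoffs -3, 5, -5 → best response Amend.
Faction B against Amend: payoffs -2, -1, 4 → best response Delay.
No profile is a mutual best response for all players.

No pure-strategy Nash equilibrium.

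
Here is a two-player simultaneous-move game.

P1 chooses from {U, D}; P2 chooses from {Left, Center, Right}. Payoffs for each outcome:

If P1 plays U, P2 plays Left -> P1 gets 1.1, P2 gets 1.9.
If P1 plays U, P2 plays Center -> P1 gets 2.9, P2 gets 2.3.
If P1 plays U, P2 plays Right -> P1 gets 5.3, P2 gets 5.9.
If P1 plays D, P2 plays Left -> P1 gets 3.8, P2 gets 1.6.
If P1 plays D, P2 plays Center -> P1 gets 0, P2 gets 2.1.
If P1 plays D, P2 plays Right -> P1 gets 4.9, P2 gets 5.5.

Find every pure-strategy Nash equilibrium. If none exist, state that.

(U, Right)

Mark each player's best response to every combination of opponents' strategies; a profile where every player is best-responding is a pure Nash equilibrium.
P1 against Left: payoffs 1.1, 3.8 → best response D.
P1 against Center: payoffs 2.9, 0 → best response U.
P1 against Right: payoffs 5.3, 4.9 → best response U.
P2 against U: payoffs 1.9, 2.3, 5.9 → best response Right.
P2 against D: payoffs 1.6, 2.1, 5.5 → best response Right.
Mutual best responses: (U, Right).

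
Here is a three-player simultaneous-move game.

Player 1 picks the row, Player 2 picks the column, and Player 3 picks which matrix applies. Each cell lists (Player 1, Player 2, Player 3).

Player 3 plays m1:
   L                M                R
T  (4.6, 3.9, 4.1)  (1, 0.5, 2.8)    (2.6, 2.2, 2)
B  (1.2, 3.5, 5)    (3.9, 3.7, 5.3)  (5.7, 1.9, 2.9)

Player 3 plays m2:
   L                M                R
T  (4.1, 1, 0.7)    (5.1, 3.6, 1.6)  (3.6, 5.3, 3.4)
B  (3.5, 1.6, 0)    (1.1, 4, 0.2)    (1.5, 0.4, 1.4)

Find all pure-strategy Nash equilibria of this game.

Player 1 against (L, m1): payoffs 4.6, 1.2 → best response T.
Player 1 against (L, m2): payoffs 4.1, 3.5 → best response T.
Player 1 against (M, m1): payoffs 1, 3.9 → best response B.
Player 1 against (M, m2): payoffs 5.1, 1.1 → best response T.
Player 1 against (R, m1): payoffs 2.6, 5.7 → best response B.
Player 1 against (R, m2): payoffs 3.6, 1.5 → best response T.
Player 2 against (T, m1): payoffs 3.9, 0.5, 2.2 → best response L.
Player 2 against (T, m2): payoffs 1, 3.6, 5.3 → best response R.
Player 2 against (B, m1): payoffs 3.5, 3.7, 1.9 → best response M.
Player 2 against (B, m2): payoffs 1.6, 4, 0.4 → best response M.
Player 3 against (T, L): payoffs 4.1, 0.7 → best response m1.
Player 3 against (T, M): payoffs 2.8, 1.6 → best response m1.
Player 3 against (T, R): payoffs 2, 3.4 → best response m2.
Player 3 against (B, L): payoffs 5, 0 → best response m1.
Player 3 against (B, M): payoffs 5.3, 0.2 → best response m1.
Player 3 against (B, R): payoffs 2.9, 1.4 → best response m1.
Mutual best responses: (T, L, m1); (T, R, m2); (B, M, m1).

The pure Nash equilibria are (T, L, m1) and (T, R, m2) and (B, M, m1).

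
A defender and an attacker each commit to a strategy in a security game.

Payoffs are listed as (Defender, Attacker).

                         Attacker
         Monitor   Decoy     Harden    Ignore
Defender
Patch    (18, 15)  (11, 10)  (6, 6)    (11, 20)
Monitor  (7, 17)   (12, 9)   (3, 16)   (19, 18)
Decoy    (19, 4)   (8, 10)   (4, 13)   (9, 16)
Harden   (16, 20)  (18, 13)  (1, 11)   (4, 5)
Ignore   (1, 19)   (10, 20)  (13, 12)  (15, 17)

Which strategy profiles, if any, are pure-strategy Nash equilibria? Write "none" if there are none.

Check each profile: it is a Nash equilibrium iff no player can strictly gain by switching unilaterally.
(Patch, Monitor): Defender can switch to Decoy (18 → 19). Not NE.
(Patch, Decoy): Defender can switch to Monitor (11 → 12). Not NE.
(Patch, Harden): Defender can switch to Ignore (6 → 13). Not NE.
(Patch, Ignore): Defender can switch to Monitor (11 → 19). Not NE.
(Monitor, Monitor): Defender can switch to Patch (7 → 18). Not NE.
(Monitor, Decoy): Defender can switch to Harden (12 → 18). Not NE.
(Monitor, Harden): Defender can switch to Patch (3 → 6). Not NE.
(Monitor, Ignore): Defender gets 19, best alternative 15; Attacker gets 18, best alternative 17. No profitable deviation — NE.
(Decoy, Monitor): Attacker can switch to Decoy (4 → 10). Not NE.
(The remaining 11 profiles each have a profitable deviation by the same check.)

(Monitor, Ignore)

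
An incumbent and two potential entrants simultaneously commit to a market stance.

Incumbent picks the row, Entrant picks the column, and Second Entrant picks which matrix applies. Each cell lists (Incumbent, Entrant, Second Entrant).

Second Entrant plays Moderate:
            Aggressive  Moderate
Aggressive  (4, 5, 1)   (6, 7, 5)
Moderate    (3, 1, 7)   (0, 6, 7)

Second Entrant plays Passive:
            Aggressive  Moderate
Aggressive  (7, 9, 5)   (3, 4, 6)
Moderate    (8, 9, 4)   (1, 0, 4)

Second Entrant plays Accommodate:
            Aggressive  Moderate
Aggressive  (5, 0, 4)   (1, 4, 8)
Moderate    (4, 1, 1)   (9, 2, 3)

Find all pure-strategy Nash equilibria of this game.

This game has no pure Nash equilibrium.

Mark each player's best response to every combination of opponents' strategies; a profile where every player is best-responding is a pure Nash equilibrium.
Incumbent against (Aggressive, Moderate): payoffs 4, 3 → best response Aggressive.
Incumbent against (Aggressive, Passive): payoffs 7, 8 → best response Moderate.
Incumbent against (Aggressive, Accommodate): payoffs 5, 4 → best response Aggressive.
Incumbent against (Moderate, Moderate): payoffs 6, 0 → best response Aggressive.
Incumbent against (Moderate, Passive): payoffs 3, 1 → best response Aggressive.
Incumbent against (Moderate, Accommodate): payoffs 1, 9 → best response Moderate.
Entrant against (Aggressive, Moderate): payoffs 5, 7 → best response Moderate.
Entrant against (Aggressive, Passive): payoffs 9, 4 → best response Aggressive.
Entrant against (Aggressive, Accommodate): payoffs 0, 4 → best response Moderate.
Entrant against (Moderate, Moderate): payoffs 1, 6 → best response Moderate.
Entrant against (Moderate, Passive): payoffs 9, 0 → best response Aggressive.
Entrant against (Moderate, Accommodate): payoffs 1, 2 → best response Moderate.
Second Entrant against (Aggressive, Aggressive): payoffs 1, 5, 4 → best response Passive.
Second Entrant against (Aggressive, Moderate): payoffs 5, 6, 8 → best response Accommodate.
Second Entrant against (Moderate, Aggressive): payoffs 7, 4, 1 → best response Moderate.
Second Entrant against (Moderate, Moderate): payoffs 7, 4, 3 → best response Moderate.
No profile is a mutual best response for all players.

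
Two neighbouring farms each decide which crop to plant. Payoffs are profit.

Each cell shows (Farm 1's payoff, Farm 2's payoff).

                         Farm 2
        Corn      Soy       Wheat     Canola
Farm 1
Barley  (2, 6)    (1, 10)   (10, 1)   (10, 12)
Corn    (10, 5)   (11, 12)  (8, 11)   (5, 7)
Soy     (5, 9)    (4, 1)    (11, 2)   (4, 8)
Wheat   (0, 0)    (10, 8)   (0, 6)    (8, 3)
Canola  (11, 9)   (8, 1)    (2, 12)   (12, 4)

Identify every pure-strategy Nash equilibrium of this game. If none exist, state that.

Farm 1 against Corn: payoffs 2, 10, 5, 0, 11 → best response Canola.
Farm 1 against Soy: payoffs 1, 11, 4, 10, 8 → best response Corn.
Farm 1 against Wheat: payoffs 10, 8, 11, 0, 2 → best response Soy.
Farm 1 against Canola: payoffs 10, 5, 4, 8, 12 → best response Canola.
Farm 2 against Barley: payoffs 6, 10, 1, 12 → best response Canola.
Farm 2 against Corn: payoffs 5, 12, 11, 7 → best response Soy.
Farm 2 against Soy: payoffs 9, 1, 2, 8 → best response Corn.
Farm 2 against Wheat: payoffs 0, 8, 6, 3 → best response Soy.
Farm 2 against Canola: payoffs 9, 1, 12, 4 → best response Wheat.
Mutual best responses: (Corn, Soy).

The unique pure-strategy Nash equilibrium is (Corn, Soy).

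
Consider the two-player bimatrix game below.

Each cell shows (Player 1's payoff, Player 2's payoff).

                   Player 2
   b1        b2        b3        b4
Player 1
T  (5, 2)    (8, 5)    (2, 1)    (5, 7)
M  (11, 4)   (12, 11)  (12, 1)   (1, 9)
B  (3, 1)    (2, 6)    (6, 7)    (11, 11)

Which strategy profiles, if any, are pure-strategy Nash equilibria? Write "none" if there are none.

Player 1 against b1: payoffs 5, 11, 3 → best response M.
Player 1 against b2: payoffs 8, 12, 2 → best response M.
Player 1 against b3: payoffs 2, 12, 6 → best response M.
Player 1 against b4: payoffs 5, 1, 11 → best response B.
Player 2 against T: payoffs 2, 5, 1, 7 → best response b4.
Player 2 against M: payoffs 4, 11, 1, 9 → best response b2.
Player 2 against B: payoffs 1, 6, 7, 11 → best response b4.
Mutual best responses: (M, b2); (B, b4).

The pure Nash equilibria are (M, b2); (B, b4).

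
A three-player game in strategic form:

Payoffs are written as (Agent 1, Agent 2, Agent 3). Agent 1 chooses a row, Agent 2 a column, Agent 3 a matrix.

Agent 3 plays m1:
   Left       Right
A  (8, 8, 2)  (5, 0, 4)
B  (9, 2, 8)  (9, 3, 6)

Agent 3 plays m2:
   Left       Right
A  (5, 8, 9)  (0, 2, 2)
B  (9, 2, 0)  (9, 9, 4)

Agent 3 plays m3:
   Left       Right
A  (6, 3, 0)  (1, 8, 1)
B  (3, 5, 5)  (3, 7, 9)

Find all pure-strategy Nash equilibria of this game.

Pure NE: (B, Right, m3)

Check each profile: it is a Nash equilibrium iff no player can strictly gain by switching unilaterally.
(A, Left, m1): Agent 1 can switch to B (8 → 9). Not NE.
(A, Left, m2): Agent 1 can switch to B (5 → 9). Not NE.
(A, Left, m3): Agent 2 can switch to Right (3 → 8). Not NE.
(A, Right, m1): Agent 1 can switch to B (5 → 9). Not NE.
(A, Right, m2): Agent 1 can switch to B (0 → 9). Not NE.
(A, Right, m3): Agent 1 can switch to B (1 → 3). Not NE.
(B, Right, m3): Agent 1 gets 3, best alternative 1; Agent 2 gets 7, best alternative 5; Agent 3 gets 9, best alternative 6. No profitable deviation — NE.
(The remaining 5 profiles each have a profitable deviation by the same check.)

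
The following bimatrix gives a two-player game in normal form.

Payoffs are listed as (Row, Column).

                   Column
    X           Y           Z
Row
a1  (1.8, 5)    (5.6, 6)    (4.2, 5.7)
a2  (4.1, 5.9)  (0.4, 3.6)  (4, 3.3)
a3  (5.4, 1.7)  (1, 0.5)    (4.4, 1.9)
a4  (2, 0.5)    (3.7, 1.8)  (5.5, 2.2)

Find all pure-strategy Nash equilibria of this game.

Row against X: payoffs 1.8, 4.1, 5.4, 2 → best response a3.
Row against Y: payoffs 5.6, 0.4, 1, 3.7 → best response a1.
Row against Z: payoffs 4.2, 4, 4.4, 5.5 → best response a4.
Column against a1: payoffs 5, 6, 5.7 → best response Y.
Column against a2: payoffs 5.9, 3.6, 3.3 → best response X.
Column against a3: payoffs 1.7, 0.5, 1.9 → best response Z.
Column against a4: payoffs 0.5, 1.8, 2.2 → best response Z.
Mutual best responses: (a1, Y); (a4, Z).

(a1, Y), (a4, Z)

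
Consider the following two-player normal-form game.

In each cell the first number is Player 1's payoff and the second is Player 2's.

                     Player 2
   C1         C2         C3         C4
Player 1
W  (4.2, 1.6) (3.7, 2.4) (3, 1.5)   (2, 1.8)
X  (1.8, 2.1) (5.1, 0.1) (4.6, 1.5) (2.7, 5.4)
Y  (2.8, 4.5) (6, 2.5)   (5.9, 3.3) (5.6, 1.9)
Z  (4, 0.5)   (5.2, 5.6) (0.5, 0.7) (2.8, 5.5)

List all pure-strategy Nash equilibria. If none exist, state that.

Mark each player's best response to every combination of opponents' strategies; a profile where every player is best-responding is a pure Nash equilibrium.
Player 1 against C1: payoffs 4.2, 1.8, 2.8, 4 → best response W.
Player 1 against C2: payoffs 3.7, 5.1, 6, 5.2 → best response Y.
Player 1 against C3: payoffs 3, 4.6, 5.9, 0.5 → best response Y.
Player 1 against C4: payoffs 2, 2.7, 5.6, 2.8 → best response Y.
Player 2 against W: payoffs 1.6, 2.4, 1.5, 1.8 → best response C2.
Player 2 against X: payoffs 2.1, 0.1, 1.5, 5.4 → best response C4.
Player 2 against Y: payoffs 4.5, 2.5, 3.3, 1.9 → best response C1.
Player 2 against Z: payoffs 0.5, 5.6, 0.7, 5.5 → best response C2.
No profile is a mutual best response for all players.

none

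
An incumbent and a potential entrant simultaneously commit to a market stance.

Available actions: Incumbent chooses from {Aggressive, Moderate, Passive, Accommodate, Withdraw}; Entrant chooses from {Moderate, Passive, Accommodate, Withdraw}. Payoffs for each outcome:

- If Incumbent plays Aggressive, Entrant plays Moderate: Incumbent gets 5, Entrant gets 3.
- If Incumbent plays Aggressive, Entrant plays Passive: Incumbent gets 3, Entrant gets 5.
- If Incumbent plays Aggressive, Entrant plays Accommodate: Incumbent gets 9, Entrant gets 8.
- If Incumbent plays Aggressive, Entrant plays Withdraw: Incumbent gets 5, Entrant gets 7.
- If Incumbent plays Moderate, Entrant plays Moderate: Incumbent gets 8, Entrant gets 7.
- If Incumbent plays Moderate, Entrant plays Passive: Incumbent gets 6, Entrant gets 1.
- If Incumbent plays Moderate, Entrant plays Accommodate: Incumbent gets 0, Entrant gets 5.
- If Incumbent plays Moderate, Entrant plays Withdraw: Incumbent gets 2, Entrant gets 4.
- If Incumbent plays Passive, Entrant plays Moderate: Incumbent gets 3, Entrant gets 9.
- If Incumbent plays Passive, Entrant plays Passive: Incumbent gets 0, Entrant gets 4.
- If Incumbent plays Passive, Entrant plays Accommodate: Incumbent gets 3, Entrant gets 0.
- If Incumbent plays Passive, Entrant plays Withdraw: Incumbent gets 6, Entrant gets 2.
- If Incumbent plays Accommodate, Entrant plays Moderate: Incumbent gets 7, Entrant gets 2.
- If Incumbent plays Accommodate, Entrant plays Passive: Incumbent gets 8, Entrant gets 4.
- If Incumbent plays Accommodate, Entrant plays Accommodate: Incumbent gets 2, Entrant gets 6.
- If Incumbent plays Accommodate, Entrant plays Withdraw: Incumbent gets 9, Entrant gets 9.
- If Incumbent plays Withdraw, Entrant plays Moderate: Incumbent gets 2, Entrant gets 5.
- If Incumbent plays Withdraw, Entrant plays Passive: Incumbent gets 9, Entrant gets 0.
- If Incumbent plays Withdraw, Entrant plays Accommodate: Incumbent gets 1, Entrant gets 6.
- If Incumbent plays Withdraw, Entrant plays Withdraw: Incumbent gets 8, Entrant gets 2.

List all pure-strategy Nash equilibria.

Incumbent against Moderate: payoffs 5, 8, 3, 7, 2 → best response Moderate.
Incumbent against Passive: payoffs 3, 6, 0, 8, 9 → best response Withdraw.
Incumbent against Accommodate: payoffs 9, 0, 3, 2, 1 → best response Aggressive.
Incumbent against Withdraw: payoffs 5, 2, 6, 9, 8 → best response Accommodate.
Entrant against Aggressive: payoffs 3, 5, 8, 7 → best response Accommodate.
Entrant against Moderate: payoffs 7, 1, 5, 4 → best response Moderate.
Entrant against Passive: payoffs 9, 4, 0, 2 → best response Moderate.
Entrant against Accommodate: payoffs 2, 4, 6, 9 → best response Withdraw.
Entrant against Withdraw: payoffs 5, 0, 6, 2 → best response Accommodate.
Mutual best responses: (Aggressive, Accommodate); (Moderate, Moderate); (Accommodate, Withdraw).

(Aggressive, Accommodate), (Moderate, Moderate), (Accommodate, Withdraw)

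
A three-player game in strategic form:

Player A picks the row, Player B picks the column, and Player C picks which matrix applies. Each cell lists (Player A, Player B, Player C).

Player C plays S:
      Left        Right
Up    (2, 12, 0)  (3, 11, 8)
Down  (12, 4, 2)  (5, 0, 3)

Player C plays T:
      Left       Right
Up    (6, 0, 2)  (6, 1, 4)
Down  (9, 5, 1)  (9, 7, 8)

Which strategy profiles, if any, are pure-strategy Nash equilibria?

Player A against (Left, S): payoffs 2, 12 → best response Down.
Player A against (Left, T): payoffs 6, 9 → best response Down.
Player A against (Right, S): payoffs 3, 5 → best response Down.
Player A against (Right, T): payoffs 6, 9 → best response Down.
Player B against (Up, S): payoffs 12, 11 → best response Left.
Player B against (Up, T): payoffs 0, 1 → best response Right.
Player B against (Down, S): payoffs 4, 0 → best response Left.
Player B against (Down, T): payoffs 5, 7 → best response Right.
Player C against (Up, Left): payoffs 0, 2 → best response T.
Player C against (Up, Right): payoffs 8, 4 → best response S.
Player C against (Down, Left): payoffs 2, 1 → best response S.
Player C against (Down, Right): payoffs 3, 8 → best response T.
Mutual best responses: (Down, Left, S); (Down, Right, T).

Pure-strategy Nash equilibria: (Down, Left, S); (Down, Right, T)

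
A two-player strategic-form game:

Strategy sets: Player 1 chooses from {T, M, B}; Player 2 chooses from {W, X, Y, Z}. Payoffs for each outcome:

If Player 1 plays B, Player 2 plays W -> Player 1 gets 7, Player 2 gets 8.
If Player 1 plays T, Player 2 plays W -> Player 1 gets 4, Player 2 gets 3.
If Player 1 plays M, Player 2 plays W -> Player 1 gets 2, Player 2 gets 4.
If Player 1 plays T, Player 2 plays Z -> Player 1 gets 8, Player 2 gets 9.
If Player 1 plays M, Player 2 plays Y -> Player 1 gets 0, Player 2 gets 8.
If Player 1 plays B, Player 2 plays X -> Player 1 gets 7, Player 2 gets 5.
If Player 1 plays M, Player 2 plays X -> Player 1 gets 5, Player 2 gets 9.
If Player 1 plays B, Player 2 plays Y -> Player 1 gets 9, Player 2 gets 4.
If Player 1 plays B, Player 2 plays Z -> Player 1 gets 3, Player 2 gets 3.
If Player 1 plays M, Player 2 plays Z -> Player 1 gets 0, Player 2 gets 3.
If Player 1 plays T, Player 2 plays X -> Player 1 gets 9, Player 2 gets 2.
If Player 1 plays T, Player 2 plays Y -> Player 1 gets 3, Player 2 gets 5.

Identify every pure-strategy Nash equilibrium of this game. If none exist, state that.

(T, Z), (B, W)

For each strategy profile, look for a profitable unilateral deviation.
(T, W): Player 1 can switch to B (4 → 7). Not NE.
(T, X): Player 2 can switch to W (2 → 3). Not NE.
(T, Y): Player 1 can switch to B (3 → 9). Not NE.
(T, Z): Player 1 gets 8, best alternative 3; Player 2 gets 9, best alternative 5. No profitable deviation — NE.
(M, W): Player 1 can switch to T (2 → 4). Not NE.
(M, X): Player 1 can switch to T (5 → 9). Not NE.
(M, Y): Player 1 can switch to T (0 → 3). Not NE.
(M, Z): Player 1 can switch to T (0 → 8). Not NE.
(B, W): Player 1 gets 7, best alternative 4; Player 2 gets 8, best alternative 5. No profitable deviation — NE.
(B, X): Player 1 can switch to T (7 → 9). Not NE.
(B, Y): Player 2 can switch to W (4 → 8). Not NE.
(B, Z): Player 1 can switch to T (3 → 8). Not NE.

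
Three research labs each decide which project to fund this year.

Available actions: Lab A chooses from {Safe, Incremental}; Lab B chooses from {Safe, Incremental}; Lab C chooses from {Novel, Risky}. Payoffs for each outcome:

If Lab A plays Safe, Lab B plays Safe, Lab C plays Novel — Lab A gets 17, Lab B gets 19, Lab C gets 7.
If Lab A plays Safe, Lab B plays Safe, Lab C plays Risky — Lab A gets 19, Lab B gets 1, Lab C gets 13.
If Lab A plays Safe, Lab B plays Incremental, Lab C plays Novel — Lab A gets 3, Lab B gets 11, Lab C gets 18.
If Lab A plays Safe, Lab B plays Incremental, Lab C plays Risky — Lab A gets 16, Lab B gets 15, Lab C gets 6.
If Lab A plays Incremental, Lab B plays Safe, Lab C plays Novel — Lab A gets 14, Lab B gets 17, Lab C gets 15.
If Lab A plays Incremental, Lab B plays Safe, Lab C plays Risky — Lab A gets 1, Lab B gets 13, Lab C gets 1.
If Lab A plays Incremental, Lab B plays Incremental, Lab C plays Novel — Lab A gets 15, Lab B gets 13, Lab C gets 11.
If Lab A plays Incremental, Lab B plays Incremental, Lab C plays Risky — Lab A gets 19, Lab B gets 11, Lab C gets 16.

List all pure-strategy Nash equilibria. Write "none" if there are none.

There is no pure-strategy Nash equilibrium.

Check each profile: it is a Nash equilibrium iff no player can strictly gain by switching unilaterally.
(Safe, Safe, Novel): Lab C can switch to Risky (7 → 13). Not NE.
(Safe, Safe, Risky): Lab B can switch to Incremental (1 → 15). Not NE.
(Safe, Incremental, Novel): Lab A can switch to Incremental (3 → 15). Not NE.
(Safe, Incremental, Risky): Lab A can switch to Incremental (16 → 19). Not NE.
(Incremental, Safe, Novel): Lab A can switch to Safe (14 → 17). Not NE.
(Incremental, Safe, Risky): Lab A can switch to Safe (1 → 19). Not NE.
(Incremental, Incremental, Novel): Lab B can switch to Safe (13 → 17). Not NE.
(Incremental, Incremental, Risky): Lab B can switch to Safe (11 → 13). Not NE.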